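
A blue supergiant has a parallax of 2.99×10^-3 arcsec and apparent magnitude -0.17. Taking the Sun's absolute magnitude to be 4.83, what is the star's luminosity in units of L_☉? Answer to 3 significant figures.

d = 1/p = 1/2.99×10^-3″ = 334.4 pc
M = m − 5 log₁₀ d + 5 = -0.17 − 5·2.5243 + 5 = -7.792
M − M_☉ = -7.792 − 4.83 = -12.622
L/L_☉ = 10^(−0.4 × -12.622) = 111900

L/L_☉ ≈ 112000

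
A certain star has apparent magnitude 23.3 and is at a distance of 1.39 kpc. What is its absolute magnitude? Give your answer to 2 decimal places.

M ≈ 12.58

d = 1.39 kpc = 1390 pc
5 log₁₀(d/10 pc) = 5 log₁₀(1390) − 5 = 10.715
M = m − 5 log₁₀(d/10) = 23.3 − 10.715 = 12.585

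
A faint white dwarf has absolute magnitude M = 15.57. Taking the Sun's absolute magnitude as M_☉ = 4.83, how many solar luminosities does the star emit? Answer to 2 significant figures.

L/L_☉ ≈ 5.1×10^-5

M − M_☉ = 15.57 − 4.83 = 10.740
L/L_☉ = 10^(−0.4 (M − M_☉)) = 10^-4.296 = 5.058×10^-5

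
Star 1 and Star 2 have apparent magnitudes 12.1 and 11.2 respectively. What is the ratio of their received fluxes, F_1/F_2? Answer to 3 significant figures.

F_1/F_2 ≈ 0.437

Δm = 12.1 − (11.2) = 0.9
Flux ratio = 10^(−0.4 Δm) = 10^(−0.4 × 0.9) = 10^-0.360 = 0.4365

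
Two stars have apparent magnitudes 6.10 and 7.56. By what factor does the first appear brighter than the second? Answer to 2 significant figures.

3.8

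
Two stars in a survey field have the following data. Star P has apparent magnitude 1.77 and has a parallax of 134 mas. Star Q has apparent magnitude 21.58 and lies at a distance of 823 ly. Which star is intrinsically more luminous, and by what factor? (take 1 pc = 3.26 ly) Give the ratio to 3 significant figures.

Star P is more luminous, by a factor of 73400.

Star P: p = 134 mas = 0.134″ → d = 1/p = 7.463 pc
Star P: M = m − 5 log₁₀ d + 5 = 1.77 − 5·0.8729 + 5 = 2.406
Star Q: d = 823 ly / 3.26 = 252.5 pc
Star Q: M = m − 5 log₁₀ d + 5 = 21.58 − 5·2.4022 + 5 = 14.569
ΔM = M_P − M_Q = 2.406 − (14.569) = -12.164; smaller M is more luminous → Star P.
L ratio = 10^(0.4 |ΔM|) = 10^4.865 = 73350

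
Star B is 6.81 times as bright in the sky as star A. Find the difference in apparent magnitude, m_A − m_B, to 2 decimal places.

Pogson: Δm = −2.5 log₁₀(ratio) = −2.5 log₁₀(6.81) = −2.5 × 0.8331 = -2.083
Star B is brighter so has the smaller magnitude: m_A − m_B is positive.

m_A − m_B ≈ 2.08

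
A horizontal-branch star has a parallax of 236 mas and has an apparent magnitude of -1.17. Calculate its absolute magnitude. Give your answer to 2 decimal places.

M ≈ 0.69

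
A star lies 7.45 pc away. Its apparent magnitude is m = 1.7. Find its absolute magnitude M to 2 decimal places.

5 log₁₀(d/10 pc) = 5 log₁₀(7.450) − 5 = -0.639
M = m − 5 log₁₀(d/10) = 1.7 + 0.639 = 2.339

M ≈ 2.34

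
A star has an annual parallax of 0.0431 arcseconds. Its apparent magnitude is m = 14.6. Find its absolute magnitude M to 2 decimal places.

M ≈ 12.77

d = 1/p = 1/0.0431″ = 23.20 pc
5 log₁₀(d/10 pc) = 5 log₁₀(23.20) − 5 = 1.828
M = m − 5 log₁₀(d/10) = 14.6 − 1.828 = 12.772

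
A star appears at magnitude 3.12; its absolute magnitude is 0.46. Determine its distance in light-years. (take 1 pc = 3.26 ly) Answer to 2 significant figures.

Distance modulus: m − M = 3.12 − (0.46) = 2.660
m − M = 5 log₁₀ d − 5
log₁₀ d = (m − M)/5 + 1 = 1.5320
d = 10^1.5320 = 34.04 pc
= 111.0 ly

d ≈ 110 ly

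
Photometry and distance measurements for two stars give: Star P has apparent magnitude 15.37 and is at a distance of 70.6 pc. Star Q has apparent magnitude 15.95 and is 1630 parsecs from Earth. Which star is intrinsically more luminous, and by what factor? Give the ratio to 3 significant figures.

Star P: M = m − 5 log₁₀ d + 5 = 15.37 − 5·1.8488 + 5 = 11.126
Star Q: M = m − 5 log₁₀ d + 5 = 15.95 − 5·3.2122 + 5 = 4.889
ΔM = M_P − M_Q = 11.126 − (4.889) = 6.237; smaller M is more luminous → Star Q.
L ratio = 10^(0.4 |ΔM|) = 10^2.495 = 312.4

Star Q is more luminous, by a factor of 312.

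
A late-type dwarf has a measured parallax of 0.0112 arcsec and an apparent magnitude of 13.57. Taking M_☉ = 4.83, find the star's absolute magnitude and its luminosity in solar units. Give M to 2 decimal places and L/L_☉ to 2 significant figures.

M ≈ 8.82; L/L_☉ ≈ 0.025

d = 1/p = 1/0.0112″ = 89.29 pc
M = m − 5 log₁₀ d + 5 = 13.57 − 5·1.9508 + 5 = 8.816
M − M_☉ = 8.816 − 4.83 = 3.986
L/L_☉ = 10^(−0.4 × 3.986) = 0.02544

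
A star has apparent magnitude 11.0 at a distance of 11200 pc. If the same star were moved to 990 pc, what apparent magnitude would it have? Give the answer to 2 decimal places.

Flux ∝ 1/d², so Δm = 5 log₁₀(d₂/d₁) = 5 log₁₀(990/11200) = -5.268
m₂ = m₁ + Δm = 11.0 + (-5.268) = 5.732

m ≈ 5.73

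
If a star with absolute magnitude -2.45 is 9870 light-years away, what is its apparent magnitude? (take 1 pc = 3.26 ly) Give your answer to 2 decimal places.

m ≈ 9.96

d = 9870 ly / 3.26 = 3028 pc
m = M + 5 log₁₀ d − 5 = -2.45 + 5·3.4811 − 5 = 9.955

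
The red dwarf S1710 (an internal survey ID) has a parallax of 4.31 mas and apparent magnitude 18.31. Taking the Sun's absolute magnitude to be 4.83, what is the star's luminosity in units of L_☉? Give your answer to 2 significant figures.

L/L_☉ ≈ 2.2×10^-3

d = 1/p = 1000/4.31 mas = 232.0 pc
M = m − 5 log₁₀ d + 5 = 18.31 − 5·2.3655 + 5 = 11.482
M − M_☉ = 11.482 − 4.83 = 6.652
L/L_☉ = 10^(−0.4 × 6.652) = 2.183×10^-3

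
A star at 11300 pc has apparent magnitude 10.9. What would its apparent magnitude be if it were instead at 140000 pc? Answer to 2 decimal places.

m ≈ 16.37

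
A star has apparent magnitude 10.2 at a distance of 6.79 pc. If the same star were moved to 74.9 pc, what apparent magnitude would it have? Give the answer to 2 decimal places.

m ≈ 15.41

Flux ∝ 1/d², so Δm = 5 log₁₀(d₂/d₁) = 5 log₁₀(74.9/6.79) = 5.213
m₂ = m₁ + Δm = 10.2 + (5.213) = 15.413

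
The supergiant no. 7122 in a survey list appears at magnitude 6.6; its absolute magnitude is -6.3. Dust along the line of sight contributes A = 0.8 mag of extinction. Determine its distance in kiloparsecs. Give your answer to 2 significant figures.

d ≈ 2.6 kpc

m − M = 5 log₁₀(d/10 pc) + A  ⇒  6.6 − (-6.3) − 0.8 = 5 log₁₀(d/10)
12.100 = 5 log₁₀(d/10)
log₁₀ d = (m − M − A)/5 + 1 = 3.4200
d = 10^3.4200 = 2630 pc
= 2.630 kpc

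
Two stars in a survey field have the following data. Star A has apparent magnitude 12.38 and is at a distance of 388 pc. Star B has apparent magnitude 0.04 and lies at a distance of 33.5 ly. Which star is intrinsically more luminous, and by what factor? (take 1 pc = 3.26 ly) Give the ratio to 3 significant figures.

Star B is more luminous, by a factor of 60.5.

Star A: M = m − 5 log₁₀ d + 5 = 12.38 − 5·2.5888 + 5 = 4.436
Star B: d = 33.5 ly / 3.26 = 10.28 pc
Star B: M = m − 5 log₁₀ d + 5 = 0.04 − 5·1.0118 + 5 = -0.019
ΔM = M_A − M_B = 4.436 − (-0.019) = 4.455; smaller M is more luminous → Star B.
L ratio = 10^(0.4 |ΔM|) = 10^1.782 = 60.53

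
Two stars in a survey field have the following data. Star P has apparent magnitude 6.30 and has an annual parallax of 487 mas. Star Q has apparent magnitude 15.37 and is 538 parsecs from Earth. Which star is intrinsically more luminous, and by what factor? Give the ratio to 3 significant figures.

Star Q is more luminous, by a factor of 16.2.

Star P: p = 487 mas = 0.487″ → d = 1/p = 2.053 pc
Star P: M = m − 5 log₁₀ d + 5 = 6.30 − 5·0.3125 + 5 = 9.738
Star Q: M = m − 5 log₁₀ d + 5 = 15.37 − 5·2.7308 + 5 = 6.716
ΔM = M_P − M_Q = 9.738 − (6.716) = 3.022; smaller M is more luminous → Star Q.
L ratio = 10^(0.4 |ΔM|) = 10^1.209 = 16.17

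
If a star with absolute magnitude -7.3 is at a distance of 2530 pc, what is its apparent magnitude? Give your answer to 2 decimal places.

m ≈ 4.72

m = M + 5 log₁₀ d − 5 = -7.3 + 5·3.4031 − 5 = 4.716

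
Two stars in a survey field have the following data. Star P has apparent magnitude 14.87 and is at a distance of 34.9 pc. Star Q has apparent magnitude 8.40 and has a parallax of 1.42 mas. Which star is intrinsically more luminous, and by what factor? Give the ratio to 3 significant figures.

Star Q is more luminous, by a factor of 158000.

Star P: M = m − 5 log₁₀ d + 5 = 14.87 − 5·1.5428 + 5 = 12.156
Star Q: p = 1.42 mas = 1.42×10^-3″ → d = 1/p = 704.2 pc
Star Q: M = m − 5 log₁₀ d + 5 = 8.40 − 5·2.8477 + 5 = -0.839
ΔM = M_P − M_Q = 12.156 − (-0.839) = 12.994; smaller M is more luminous → Star Q.
L ratio = 10^(0.4 |ΔM|) = 10^5.198 = 157700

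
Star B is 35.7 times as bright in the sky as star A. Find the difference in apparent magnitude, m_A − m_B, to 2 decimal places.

m_A − m_B ≈ 3.88

Pogson: Δm = −2.5 log₁₀(ratio) = −2.5 log₁₀(35.7) = −2.5 × 1.5527 = -3.882
Star B is brighter so has the smaller magnitude: m_A − m_B is positive.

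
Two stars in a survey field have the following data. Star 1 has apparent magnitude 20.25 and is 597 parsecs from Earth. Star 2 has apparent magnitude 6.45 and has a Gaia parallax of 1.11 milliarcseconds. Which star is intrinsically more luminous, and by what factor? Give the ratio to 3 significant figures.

Star 2 is more luminous, by a factor of 754000.

Star 1: M = m − 5 log₁₀ d + 5 = 20.25 − 5·2.7760 + 5 = 11.370
Star 2: p = 1.11 mas = 1.11×10^-3″ → d = 1/p = 900.9 pc
Star 2: M = m − 5 log₁₀ d + 5 = 6.45 − 5·2.9547 + 5 = -3.323
ΔM = M_1 − M_2 = 11.370 − (-3.323) = 14.694; smaller M is more luminous → Star 2.
L ratio = 10^(0.4 |ΔM|) = 10^5.877 = 754100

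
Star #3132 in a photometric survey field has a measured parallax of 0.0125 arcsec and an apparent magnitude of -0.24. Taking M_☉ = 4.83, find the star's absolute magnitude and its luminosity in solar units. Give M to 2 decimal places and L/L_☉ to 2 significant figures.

M ≈ -4.76; L/L_☉ ≈ 6800

d = 1/p = 1/0.0125″ = 80.00 pc
M = m − 5 log₁₀ d + 5 = -0.24 − 5·1.9031 + 5 = -4.755
M − M_☉ = -4.755 − 4.83 = -9.585
L/L_☉ = 10^(−0.4 × -9.585) = 6826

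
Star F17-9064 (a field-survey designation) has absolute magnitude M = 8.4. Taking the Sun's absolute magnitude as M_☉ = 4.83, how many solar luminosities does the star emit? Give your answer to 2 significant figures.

L/L_☉ ≈ 0.037

M − M_☉ = 8.4 − 4.83 = 3.570
L/L_☉ = 10^(−0.4 (M − M_☉)) = 10^-1.428 = 0.03733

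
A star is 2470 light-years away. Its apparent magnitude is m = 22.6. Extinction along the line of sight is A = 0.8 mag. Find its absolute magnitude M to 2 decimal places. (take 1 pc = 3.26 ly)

M ≈ 12.40

d = 2470 ly / 3.26 = 757.7 pc
5 log₁₀(d/10 pc) = 5 log₁₀(757.7) − 5 = 9.397
M = m − 5 log₁₀(d/10) − A = 22.6 − 9.397 − 0.8 = 12.403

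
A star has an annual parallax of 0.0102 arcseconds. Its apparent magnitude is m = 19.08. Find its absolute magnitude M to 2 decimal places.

d = 1/p = 1/0.0102″ = 98.04 pc
5 log₁₀(d/10 pc) = 5 log₁₀(98.04) − 5 = 4.957
M = m − 5 log₁₀(d/10) = 19.08 − 4.957 = 14.123

M ≈ 14.12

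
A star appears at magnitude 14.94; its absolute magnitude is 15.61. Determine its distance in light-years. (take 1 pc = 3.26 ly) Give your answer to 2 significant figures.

d ≈ 24 ly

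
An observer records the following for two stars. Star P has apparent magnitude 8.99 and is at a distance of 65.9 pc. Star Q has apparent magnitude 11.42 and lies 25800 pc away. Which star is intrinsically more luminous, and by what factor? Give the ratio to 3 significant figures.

Star Q is more luminous, by a factor of 16300.

Star P: M = m − 5 log₁₀ d + 5 = 8.99 − 5·1.8189 + 5 = 4.896
Star Q: M = m − 5 log₁₀ d + 5 = 11.42 − 5·4.4116 + 5 = -5.638
ΔM = M_P − M_Q = 4.896 − (-5.638) = 10.534; smaller M is more luminous → Star Q.
L ratio = 10^(0.4 |ΔM|) = 10^4.213 = 16350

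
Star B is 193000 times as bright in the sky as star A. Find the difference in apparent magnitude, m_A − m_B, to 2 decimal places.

m_A − m_B ≈ 13.21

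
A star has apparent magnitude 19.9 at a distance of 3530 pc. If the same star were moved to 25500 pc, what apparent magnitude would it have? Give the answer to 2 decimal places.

Flux ∝ 1/d², so Δm = 5 log₁₀(d₂/d₁) = 5 log₁₀(25500/3530) = 4.294
m₂ = m₁ + Δm = 19.9 + (4.294) = 24.194

m ≈ 24.19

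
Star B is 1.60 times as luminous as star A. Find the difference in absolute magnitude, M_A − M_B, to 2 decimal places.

M_A − M_B ≈ 0.51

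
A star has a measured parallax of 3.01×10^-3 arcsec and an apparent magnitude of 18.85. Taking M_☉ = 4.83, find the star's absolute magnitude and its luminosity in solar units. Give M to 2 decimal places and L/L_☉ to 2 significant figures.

M ≈ 11.24; L/L_☉ ≈ 2.7×10^-3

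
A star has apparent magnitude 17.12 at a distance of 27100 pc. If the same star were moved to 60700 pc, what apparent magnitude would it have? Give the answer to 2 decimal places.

Flux ∝ 1/d², so Δm = 5 log₁₀(d₂/d₁) = 5 log₁₀(60700/27100) = 1.751
m₂ = m₁ + Δm = 17.12 + (1.751) = 18.871

m ≈ 18.87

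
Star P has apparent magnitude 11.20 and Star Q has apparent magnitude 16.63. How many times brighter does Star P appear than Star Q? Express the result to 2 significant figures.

150

Magnitude difference = -5.43
Flux ratio = 10^(−0.4 Δm) = 10^(−0.4 × -5.43) = 10^2.172 = 148.6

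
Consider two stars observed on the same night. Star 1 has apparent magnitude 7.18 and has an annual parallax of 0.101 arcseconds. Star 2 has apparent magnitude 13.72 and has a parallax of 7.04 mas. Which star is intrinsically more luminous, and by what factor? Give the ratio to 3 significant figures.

Star 1 is more luminous, by a factor of 2.01.

Star 1: d = 1/p = 1/0.101″ = 9.901 pc
Star 1: M = m − 5 log₁₀ d + 5 = 7.18 − 5·0.9957 + 5 = 7.202
Star 2: p = 7.04 mas = 7.04×10^-3″ → d = 1/p = 142.0 pc
Star 2: M = m − 5 log₁₀ d + 5 = 13.72 − 5·2.1524 + 5 = 7.958
ΔM = M_1 − M_2 = 7.202 − (7.958) = -0.756; smaller M is more luminous → Star 1.
L ratio = 10^(0.4 |ΔM|) = 10^0.303 = 2.007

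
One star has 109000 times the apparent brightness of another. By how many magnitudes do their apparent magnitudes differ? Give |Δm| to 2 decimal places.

|Δm| ≈ 12.59

Pogson: Δm = −2.5 log₁₀(ratio) = −2.5 log₁₀(109000) = −2.5 × 5.0374 = -12.594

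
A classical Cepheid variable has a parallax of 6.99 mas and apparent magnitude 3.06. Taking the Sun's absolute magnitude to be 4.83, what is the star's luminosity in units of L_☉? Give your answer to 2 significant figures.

L/L_☉ ≈ 1000

d = 1/p = 1000/6.99 mas = 143.1 pc
M = m − 5 log₁₀ d + 5 = 3.06 − 5·2.1555 + 5 = -2.718
M − M_☉ = -2.718 − 4.83 = -7.548
L/L_☉ = 10^(−0.4 × -7.548) = 1045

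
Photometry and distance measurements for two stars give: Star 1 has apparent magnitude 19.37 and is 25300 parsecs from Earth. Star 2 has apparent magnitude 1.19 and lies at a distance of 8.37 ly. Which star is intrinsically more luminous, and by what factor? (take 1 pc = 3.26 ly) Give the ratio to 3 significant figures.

Star 1 is more luminous, by a factor of 5.19.

Star 1: M = m − 5 log₁₀ d + 5 = 19.37 − 5·4.4031 + 5 = 2.354
Star 2: d = 8.37 ly / 3.26 = 2.567 pc
Star 2: M = m − 5 log₁₀ d + 5 = 1.19 − 5·0.4095 + 5 = 4.142
ΔM = M_1 − M_2 = 2.354 − (4.142) = -1.788; smaller M is more luminous → Star 1.
L ratio = 10^(0.4 |ΔM|) = 10^0.715 = 5.191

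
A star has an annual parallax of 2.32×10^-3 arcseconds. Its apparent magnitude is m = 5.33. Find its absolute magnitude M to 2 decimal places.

d = 1/p = 1/2.32×10^-3″ = 431.0 pc
5 log₁₀(d/10 pc) = 5 log₁₀(431.0) − 5 = 8.173
M = m − 5 log₁₀(d/10) = 5.33 − 8.173 = -2.843

M ≈ -2.84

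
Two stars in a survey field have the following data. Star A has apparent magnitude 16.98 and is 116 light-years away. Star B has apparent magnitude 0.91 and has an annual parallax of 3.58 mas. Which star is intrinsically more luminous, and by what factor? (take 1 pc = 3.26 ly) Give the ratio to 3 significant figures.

Star B is more luminous, by a factor of 1.65×10^8.

Star A: d = 116 ly / 3.26 = 35.58 pc
Star A: M = m − 5 log₁₀ d + 5 = 16.98 − 5·1.5512 + 5 = 14.224
Star B: p = 3.58 mas = 3.58×10^-3″ → d = 1/p = 279.3 pc
Star B: M = m − 5 log₁₀ d + 5 = 0.91 − 5·2.4461 + 5 = -6.321
ΔM = M_A − M_B = 14.224 − (-6.321) = 20.544; smaller M is more luminous → Star B.
L ratio = 10^(0.4 |ΔM|) = 10^8.218 = 1.651×10^8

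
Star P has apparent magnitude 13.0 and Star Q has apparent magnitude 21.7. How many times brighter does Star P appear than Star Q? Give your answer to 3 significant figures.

Δm = 13.0 − (21.7) = -8.7
Flux ratio = 10^(−0.4 Δm) = 10^(−0.4 × -8.7) = 10^3.480 = 3020

3020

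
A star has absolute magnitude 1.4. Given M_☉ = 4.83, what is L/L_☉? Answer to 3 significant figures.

L/L_☉ ≈ 23.6

M − M_☉ = 1.4 − 4.83 = -3.430
L/L_☉ = 10^(−0.4 (M − M_☉)) = 10^1.372 = 23.55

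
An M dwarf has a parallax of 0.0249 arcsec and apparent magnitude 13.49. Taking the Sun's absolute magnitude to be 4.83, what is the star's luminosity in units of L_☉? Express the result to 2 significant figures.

d = 1/p = 1/0.0249″ = 40.16 pc
M = m − 5 log₁₀ d + 5 = 13.49 − 5·1.6038 + 5 = 10.471
M − M_☉ = 10.471 − 4.83 = 5.641
L/L_☉ = 10^(−0.4 × 5.641) = 5.541×10^-3

L/L_☉ ≈ 5.5×10^-3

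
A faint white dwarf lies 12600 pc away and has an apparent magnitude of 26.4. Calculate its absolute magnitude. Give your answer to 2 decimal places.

5 log₁₀(d/10 pc) = 5 log₁₀(12600) − 5 = 15.502
M = m − 5 log₁₀(d/10) = 26.4 − 15.502 = 10.898

M ≈ 10.90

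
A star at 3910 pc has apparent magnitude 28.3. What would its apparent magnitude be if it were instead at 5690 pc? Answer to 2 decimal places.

m ≈ 29.11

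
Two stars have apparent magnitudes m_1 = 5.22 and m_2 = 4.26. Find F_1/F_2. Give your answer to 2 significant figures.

Magnitude difference = 0.96
Flux ratio = 10^(−0.4 Δm) = 10^(−0.4 × 0.96) = 10^-0.384 = 0.4130

F_1/F_2 ≈ 0.41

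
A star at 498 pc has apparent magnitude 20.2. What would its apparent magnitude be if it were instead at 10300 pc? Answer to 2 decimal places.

Flux ∝ 1/d², so Δm = 5 log₁₀(d₂/d₁) = 5 log₁₀(10300/498) = 6.578
m₂ = m₁ + Δm = 20.2 + (6.578) = 26.778

m ≈ 26.78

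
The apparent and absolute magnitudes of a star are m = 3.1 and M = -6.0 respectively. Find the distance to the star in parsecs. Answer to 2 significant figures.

μ = m − M = 9.100
m − M = 5 log₁₀ d − 5
log₁₀ d = (m − M)/5 + 1 = 2.8200
d = 10^2.8200 = 660.7 pc

d ≈ 660 pc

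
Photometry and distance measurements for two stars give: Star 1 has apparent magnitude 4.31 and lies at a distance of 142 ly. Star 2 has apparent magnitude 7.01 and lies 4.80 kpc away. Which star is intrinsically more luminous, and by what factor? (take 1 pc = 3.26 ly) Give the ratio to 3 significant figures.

Star 2 is more luminous, by a factor of 1010.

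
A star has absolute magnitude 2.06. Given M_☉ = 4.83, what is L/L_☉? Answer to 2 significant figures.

L/L_☉ ≈ 13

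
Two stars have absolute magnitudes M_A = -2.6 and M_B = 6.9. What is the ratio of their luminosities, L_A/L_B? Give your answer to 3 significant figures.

L_A/L_B ≈ 6310

ΔM = M_A − M_B = -9.5
L_A/L_B = 10^(−0.4 ΔM) = 10^3.800 = 6310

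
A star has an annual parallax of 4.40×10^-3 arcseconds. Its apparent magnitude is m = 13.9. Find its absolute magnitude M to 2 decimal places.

d = 1/p = 1/4.40×10^-3″ = 227.3 pc
5 log₁₀(d/10 pc) = 5 log₁₀(227.3) − 5 = 6.783
M = m − 5 log₁₀(d/10) = 13.9 − 6.783 = 7.117

M ≈ 7.12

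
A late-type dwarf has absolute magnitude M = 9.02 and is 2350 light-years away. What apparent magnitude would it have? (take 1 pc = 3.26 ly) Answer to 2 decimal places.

m ≈ 18.31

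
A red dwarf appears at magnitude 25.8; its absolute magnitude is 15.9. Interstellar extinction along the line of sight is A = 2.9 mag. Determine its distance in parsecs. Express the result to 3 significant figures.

d ≈ 251 pc

m − M = 5 log₁₀(d/10 pc) + A  ⇒  25.8 − (15.9) − 2.9 = 5 log₁₀(d/10)
7.000 = 5 log₁₀(d/10)
log₁₀ d = (m − M − A)/5 + 1 = 2.4000
d = 10^2.4000 = 251.2 pc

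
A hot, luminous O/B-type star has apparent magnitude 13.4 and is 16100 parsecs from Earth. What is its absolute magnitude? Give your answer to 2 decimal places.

M ≈ -2.63

5 log₁₀(d/10 pc) = 5 log₁₀(16100) − 5 = 16.034
M = m − 5 log₁₀(d/10) = 13.4 − 16.034 = -2.634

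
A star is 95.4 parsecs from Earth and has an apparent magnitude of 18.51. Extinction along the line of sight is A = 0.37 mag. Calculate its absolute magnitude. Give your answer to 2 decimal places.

M ≈ 13.24

5 log₁₀(d/10 pc) = 5 log₁₀(95.40) − 5 = 4.898
M = m − 5 log₁₀(d/10) − A = 18.51 − 4.898 − 0.37 = 13.242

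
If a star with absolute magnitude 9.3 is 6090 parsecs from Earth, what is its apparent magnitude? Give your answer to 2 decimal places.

m ≈ 23.22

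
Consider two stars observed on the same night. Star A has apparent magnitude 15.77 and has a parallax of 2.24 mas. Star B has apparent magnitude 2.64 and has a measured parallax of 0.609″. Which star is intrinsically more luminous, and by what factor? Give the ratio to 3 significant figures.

Star B is more luminous, by a factor of 2.42.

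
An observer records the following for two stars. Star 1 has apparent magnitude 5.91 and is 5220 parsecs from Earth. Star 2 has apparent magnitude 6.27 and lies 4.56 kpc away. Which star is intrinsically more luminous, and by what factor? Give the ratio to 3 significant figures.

Star 1: M = m − 5 log₁₀ d + 5 = 5.91 − 5·3.7177 + 5 = -7.678
Star 2: d = 4.56 kpc = 4560 pc
Star 2: M = m − 5 log₁₀ d + 5 = 6.27 − 5·3.6590 + 5 = -7.025
ΔM = M_1 − M_2 = -7.678 − (-7.025) = -0.654; smaller M is more luminous → Star 1.
L ratio = 10^(0.4 |ΔM|) = 10^0.261 = 1.826

Star 1 is more luminous, by a factor of 1.83.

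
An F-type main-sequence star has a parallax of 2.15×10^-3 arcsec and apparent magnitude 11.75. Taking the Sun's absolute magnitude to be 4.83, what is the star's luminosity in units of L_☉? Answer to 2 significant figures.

d = 1/p = 1/2.15×10^-3″ = 465.1 pc
M = m − 5 log₁₀ d + 5 = 11.75 − 5·2.6676 + 5 = 3.412
M − M_☉ = 3.412 − 4.83 = -1.418
L/L_☉ = 10^(−0.4 × -1.418) = 3.691

L/L_☉ ≈ 3.7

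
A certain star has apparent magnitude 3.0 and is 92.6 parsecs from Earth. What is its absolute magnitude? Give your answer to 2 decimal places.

M ≈ -1.83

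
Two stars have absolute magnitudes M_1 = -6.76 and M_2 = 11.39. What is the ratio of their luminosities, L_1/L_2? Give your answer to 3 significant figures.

L_1/L_2 ≈ 1.82×10^7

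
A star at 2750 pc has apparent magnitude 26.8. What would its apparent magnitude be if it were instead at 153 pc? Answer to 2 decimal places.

m ≈ 20.53

Flux ∝ 1/d², so Δm = 5 log₁₀(d₂/d₁) = 5 log₁₀(153/2750) = -6.273
m₂ = m₁ + Δm = 26.8 + (-6.273) = 20.527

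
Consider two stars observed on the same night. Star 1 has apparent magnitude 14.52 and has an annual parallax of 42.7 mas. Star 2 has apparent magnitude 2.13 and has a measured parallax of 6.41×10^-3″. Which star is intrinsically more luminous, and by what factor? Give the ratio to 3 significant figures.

Star 2 is more luminous, by a factor of 4.01×10^6.

Star 1: p = 42.7 mas = 0.0427″ → d = 1/p = 23.42 pc
Star 1: M = m − 5 log₁₀ d + 5 = 14.52 − 5·1.3696 + 5 = 12.672
Star 2: d = 1/p = 1/6.41×10^-3″ = 156.0 pc
Star 2: M = m − 5 log₁₀ d + 5 = 2.13 − 5·2.1931 + 5 = -3.836
ΔM = M_1 − M_2 = 12.672 − (-3.836) = 16.508; smaller M is more luminous → Star 2.
L ratio = 10^(0.4 |ΔM|) = 10^6.603 = 4.010×10^6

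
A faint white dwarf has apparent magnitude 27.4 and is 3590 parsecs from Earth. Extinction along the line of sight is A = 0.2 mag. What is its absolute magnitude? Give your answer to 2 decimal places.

M ≈ 14.42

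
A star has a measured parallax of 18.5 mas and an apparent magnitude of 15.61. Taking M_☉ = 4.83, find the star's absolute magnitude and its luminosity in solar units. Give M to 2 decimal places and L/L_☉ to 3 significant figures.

M ≈ 11.95; L/L_☉ ≈ 1.42×10^-3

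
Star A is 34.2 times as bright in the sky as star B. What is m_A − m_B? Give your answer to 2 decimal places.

m_A − m_B ≈ -3.84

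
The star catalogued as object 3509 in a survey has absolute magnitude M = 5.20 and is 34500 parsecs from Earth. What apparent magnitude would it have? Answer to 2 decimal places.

m ≈ 22.89

m = M + 5 log₁₀ d − 5 = 5.20 + 5·4.5378 − 5 = 22.889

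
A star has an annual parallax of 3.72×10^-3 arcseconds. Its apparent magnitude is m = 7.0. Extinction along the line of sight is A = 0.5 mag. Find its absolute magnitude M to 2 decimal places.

M ≈ -0.65

d = 1/p = 1/3.72×10^-3″ = 268.8 pc
5 log₁₀(d/10 pc) = 5 log₁₀(268.8) − 5 = 7.147
M = m − 5 log₁₀(d/10) − A = 7.0 − 7.147 − 0.5 = -0.647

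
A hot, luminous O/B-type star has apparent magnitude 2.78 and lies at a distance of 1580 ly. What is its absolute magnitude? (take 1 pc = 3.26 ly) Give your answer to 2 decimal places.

M ≈ -5.65

d = 1580 ly / 3.26 = 484.7 pc
5 log₁₀(d/10 pc) = 5 log₁₀(484.7) − 5 = 8.427
M = m − 5 log₁₀(d/10) = 2.78 − 8.427 = -5.647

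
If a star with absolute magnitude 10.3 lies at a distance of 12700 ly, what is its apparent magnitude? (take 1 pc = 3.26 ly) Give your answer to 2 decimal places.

m ≈ 23.25

d = 12700 ly / 3.26 = 3896 pc
m = M + 5 log₁₀ d − 5 = 10.3 + 5·3.5906 − 5 = 23.253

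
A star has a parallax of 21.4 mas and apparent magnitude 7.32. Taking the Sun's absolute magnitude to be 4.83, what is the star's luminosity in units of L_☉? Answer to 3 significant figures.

L/L_☉ ≈ 2.20

d = 1/p = 1000/21.4 mas = 46.73 pc
M = m − 5 log₁₀ d + 5 = 7.32 − 5·1.6696 + 5 = 3.972
M − M_☉ = 3.972 − 4.83 = -0.858
L/L_☉ = 10^(−0.4 × -0.858) = 2.204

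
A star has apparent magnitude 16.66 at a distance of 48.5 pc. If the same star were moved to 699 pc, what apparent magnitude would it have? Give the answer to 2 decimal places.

Flux ∝ 1/d², so Δm = 5 log₁₀(d₂/d₁) = 5 log₁₀(699/48.5) = 5.794
m₂ = m₁ + Δm = 16.66 + (5.794) = 22.454

m ≈ 22.45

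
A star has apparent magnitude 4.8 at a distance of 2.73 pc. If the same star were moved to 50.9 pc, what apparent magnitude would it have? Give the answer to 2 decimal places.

Flux ∝ 1/d², so Δm = 5 log₁₀(d₂/d₁) = 5 log₁₀(50.9/2.73) = 6.353
m₂ = m₁ + Δm = 4.8 + (6.353) = 11.153

m ≈ 11.15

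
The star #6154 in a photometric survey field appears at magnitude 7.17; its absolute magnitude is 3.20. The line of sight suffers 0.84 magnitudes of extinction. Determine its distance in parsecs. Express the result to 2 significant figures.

d ≈ 42 pc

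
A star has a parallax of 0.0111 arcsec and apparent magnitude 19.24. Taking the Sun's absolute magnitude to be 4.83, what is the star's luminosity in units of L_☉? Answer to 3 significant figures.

L/L_☉ ≈ 1.40×10^-4

d = 1/p = 1/0.0111″ = 90.09 pc
M = m − 5 log₁₀ d + 5 = 19.24 − 5·1.9547 + 5 = 14.467
M − M_☉ = 14.467 − 4.83 = 9.637
L/L_☉ = 10^(−0.4 × 9.637) = 1.398×10^-4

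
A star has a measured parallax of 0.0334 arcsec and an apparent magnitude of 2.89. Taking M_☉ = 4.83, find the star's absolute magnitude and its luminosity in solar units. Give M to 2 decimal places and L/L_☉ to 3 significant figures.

d = 1/p = 1/0.0334″ = 29.94 pc
M = m − 5 log₁₀ d + 5 = 2.89 − 5·1.4763 + 5 = 0.509
M − M_☉ = 0.509 − 4.83 = -4.321
L/L_☉ = 10^(−0.4 × -4.321) = 53.52

M ≈ 0.51; L/L_☉ ≈ 53.5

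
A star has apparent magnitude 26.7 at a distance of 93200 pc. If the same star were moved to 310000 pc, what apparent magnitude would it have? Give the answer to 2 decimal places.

Flux ∝ 1/d², so Δm = 5 log₁₀(d₂/d₁) = 5 log₁₀(310000/93200) = 2.610
m₂ = m₁ + Δm = 26.7 + (2.610) = 29.310

m ≈ 29.31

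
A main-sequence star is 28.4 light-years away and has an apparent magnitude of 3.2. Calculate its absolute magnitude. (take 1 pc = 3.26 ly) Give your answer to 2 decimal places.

M ≈ 3.50

d = 28.4 ly / 3.26 = 8.712 pc
5 log₁₀(d/10 pc) = 5 log₁₀(8.712) − 5 = -0.299
M = m − 5 log₁₀(d/10) = 3.2 + 0.299 = 3.499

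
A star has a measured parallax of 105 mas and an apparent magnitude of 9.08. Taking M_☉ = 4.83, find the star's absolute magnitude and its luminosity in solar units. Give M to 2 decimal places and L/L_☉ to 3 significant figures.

M ≈ 9.19; L/L_☉ ≈ 0.0181

d = 1/p = 1000/105 mas = 9.524 pc
M = m − 5 log₁₀ d + 5 = 9.08 − 5·0.9788 + 5 = 9.186
M − M_☉ = 9.186 − 4.83 = 4.356
L/L_☉ = 10^(−0.4 × 4.356) = 0.01810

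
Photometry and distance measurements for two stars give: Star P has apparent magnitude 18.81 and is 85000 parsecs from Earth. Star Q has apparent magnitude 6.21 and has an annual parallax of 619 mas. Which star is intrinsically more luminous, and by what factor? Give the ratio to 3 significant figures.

Star P is more luminous, by a factor of 25200.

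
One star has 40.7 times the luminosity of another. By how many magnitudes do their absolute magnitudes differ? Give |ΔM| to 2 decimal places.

Pogson: ΔM = −2.5 log₁₀(ratio) = −2.5 log₁₀(40.7) = −2.5 × 1.6096 = -4.024

|ΔM| ≈ 4.02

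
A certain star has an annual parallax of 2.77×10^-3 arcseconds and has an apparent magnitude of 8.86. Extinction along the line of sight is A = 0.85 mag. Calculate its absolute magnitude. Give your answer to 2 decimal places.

M ≈ 0.22

d = 1/p = 1/2.77×10^-3″ = 361.0 pc
5 log₁₀(d/10 pc) = 5 log₁₀(361.0) − 5 = 7.788
M = m − 5 log₁₀(d/10) − A = 8.86 − 7.788 − 0.85 = 0.222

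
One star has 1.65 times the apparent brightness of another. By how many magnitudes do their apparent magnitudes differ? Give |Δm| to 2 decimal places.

Pogson: Δm = −2.5 log₁₀(ratio) = −2.5 log₁₀(1.65) = −2.5 × 0.2175 = -0.544

|Δm| ≈ 0.54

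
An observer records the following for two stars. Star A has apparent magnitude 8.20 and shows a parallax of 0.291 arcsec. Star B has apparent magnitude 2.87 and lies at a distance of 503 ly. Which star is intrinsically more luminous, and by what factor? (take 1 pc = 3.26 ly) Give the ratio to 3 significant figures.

Star A: d = 1/p = 1/0.291″ = 3.436 pc
Star A: M = m − 5 log₁₀ d + 5 = 8.20 − 5·0.5361 + 5 = 10.519
Star B: d = 503 ly / 3.26 = 154.3 pc
Star B: M = m − 5 log₁₀ d + 5 = 2.87 − 5·2.1884 + 5 = -3.072
ΔM = M_A − M_B = 10.519 − (-3.072) = 13.591; smaller M is more luminous → Star B.
L ratio = 10^(0.4 |ΔM|) = 10^5.436 = 273200

Star B is more luminous, by a factor of 273000.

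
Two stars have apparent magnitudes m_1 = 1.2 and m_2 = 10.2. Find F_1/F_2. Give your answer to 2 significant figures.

F_1/F_2 ≈ 4000

Δm = 1.2 − (10.2) = -9.0
Flux ratio = 10^(−0.4 Δm) = 10^(−0.4 × -9.0) = 10^3.600 = 3981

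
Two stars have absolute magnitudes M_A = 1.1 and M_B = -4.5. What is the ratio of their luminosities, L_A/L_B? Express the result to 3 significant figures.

ΔM = M_A − M_B = 5.6
L_A/L_B = 10^(−0.4 ΔM) = 10^-2.240 = 5.754×10^-3

L_A/L_B ≈ 5.75×10^-3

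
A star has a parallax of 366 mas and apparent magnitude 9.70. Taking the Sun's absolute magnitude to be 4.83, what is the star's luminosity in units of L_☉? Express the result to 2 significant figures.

L/L_☉ ≈ 8.4×10^-4

d = 1/p = 1000/366 mas = 2.732 pc
M = m − 5 log₁₀ d + 5 = 9.70 − 5·0.4365 + 5 = 12.517
M − M_☉ = 12.517 − 4.83 = 7.687
L/L_☉ = 10^(−0.4 × 7.687) = 8.415×10^-4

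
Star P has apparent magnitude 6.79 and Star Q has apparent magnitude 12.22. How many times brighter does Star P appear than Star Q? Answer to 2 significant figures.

150

Magnitude difference = -5.43
Flux ratio = 10^(−0.4 Δm) = 10^(−0.4 × -5.43) = 10^2.172 = 148.6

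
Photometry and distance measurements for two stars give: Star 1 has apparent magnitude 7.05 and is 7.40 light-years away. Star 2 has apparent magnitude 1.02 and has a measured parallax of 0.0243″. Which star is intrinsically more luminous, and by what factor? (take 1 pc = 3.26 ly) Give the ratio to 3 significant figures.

Star 2 is more luminous, by a factor of 84900.

Star 1: d = 7.40 ly / 3.26 = 2.270 pc
Star 1: M = m − 5 log₁₀ d + 5 = 7.05 − 5·0.3560 + 5 = 10.270
Star 2: d = 1/p = 1/0.0243″ = 41.15 pc
Star 2: M = m − 5 log₁₀ d + 5 = 1.02 − 5·1.6144 + 5 = -2.052
ΔM = M_1 − M_2 = 10.270 − (-2.052) = 12.322; smaller M is more luminous → Star 2.
L ratio = 10^(0.4 |ΔM|) = 10^4.929 = 84870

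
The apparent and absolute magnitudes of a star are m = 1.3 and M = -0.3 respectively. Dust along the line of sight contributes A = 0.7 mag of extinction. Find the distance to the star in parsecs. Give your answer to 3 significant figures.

m − M = 5 log₁₀(d/10 pc) + A  ⇒  1.3 − (-0.3) − 0.7 = 5 log₁₀(d/10)
0.900 = 5 log₁₀(d/10)
log₁₀ d = (m − M − A)/5 + 1 = 1.1800
d = 10^1.1800 = 15.14 pc

d ≈ 15.1 pc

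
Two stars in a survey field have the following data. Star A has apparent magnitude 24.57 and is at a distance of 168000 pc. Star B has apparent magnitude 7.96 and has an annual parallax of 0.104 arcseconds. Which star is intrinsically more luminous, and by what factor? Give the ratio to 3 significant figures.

Star A: M = m − 5 log₁₀ d + 5 = 24.57 − 5·5.2253 + 5 = 3.443
Star B: d = 1/p = 1/0.104″ = 9.615 pc
Star B: M = m − 5 log₁₀ d + 5 = 7.96 − 5·0.9830 + 5 = 8.045
ΔM = M_A − M_B = 3.443 − (8.045) = -4.602; smaller M is more luminous → Star A.
L ratio = 10^(0.4 |ΔM|) = 10^1.841 = 69.29

Star A is more luminous, by a factor of 69.3.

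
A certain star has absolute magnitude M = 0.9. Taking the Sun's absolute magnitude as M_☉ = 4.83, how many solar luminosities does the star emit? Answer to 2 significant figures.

L/L_☉ ≈ 37

M − M_☉ = 0.9 − 4.83 = -3.930
L/L_☉ = 10^(−0.4 (M − M_☉)) = 10^1.572 = 37.33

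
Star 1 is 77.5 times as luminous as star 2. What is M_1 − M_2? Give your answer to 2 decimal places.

M_1 − M_2 ≈ -4.72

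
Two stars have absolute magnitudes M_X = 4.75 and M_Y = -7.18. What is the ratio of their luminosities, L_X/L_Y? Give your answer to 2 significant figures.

L_X/L_Y ≈ 1.7×10^-5

ΔM = M_X − M_Y = 11.93
L_X/L_Y = 10^(−0.4 ΔM) = 10^-4.772 = 1.690×10^-5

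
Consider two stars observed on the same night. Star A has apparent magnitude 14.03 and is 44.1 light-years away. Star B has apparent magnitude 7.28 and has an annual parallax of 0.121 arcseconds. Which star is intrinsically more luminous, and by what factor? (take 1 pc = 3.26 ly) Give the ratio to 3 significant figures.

Star A: d = 44.1 ly / 3.26 = 13.53 pc
Star A: M = m − 5 log₁₀ d + 5 = 14.03 − 5·1.1312 + 5 = 13.374
Star B: d = 1/p = 1/0.121″ = 8.264 pc
Star B: M = m − 5 log₁₀ d + 5 = 7.28 − 5·0.9172 + 5 = 7.694
ΔM = M_A − M_B = 13.374 − (7.694) = 5.680; smaller M is more luminous → Star B.
L ratio = 10^(0.4 |ΔM|) = 10^2.272 = 187.1

Star B is more luminous, by a factor of 187.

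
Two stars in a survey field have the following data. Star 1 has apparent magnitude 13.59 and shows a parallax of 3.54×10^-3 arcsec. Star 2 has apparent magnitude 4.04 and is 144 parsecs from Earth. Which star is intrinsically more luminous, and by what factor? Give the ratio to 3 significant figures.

Star 2 is more luminous, by a factor of 1720.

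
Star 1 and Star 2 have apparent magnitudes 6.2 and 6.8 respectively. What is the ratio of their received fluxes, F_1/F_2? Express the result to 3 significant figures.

F_1/F_2 ≈ 1.74

Magnitude difference = -0.6
Flux ratio = 10^(−0.4 Δm) = 10^(−0.4 × -0.6) = 10^0.240 = 1.738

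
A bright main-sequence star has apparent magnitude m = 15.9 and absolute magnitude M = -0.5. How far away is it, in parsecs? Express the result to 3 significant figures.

μ = m − M = 16.400
m − M = 5 log₁₀ d − 5
log₁₀ d = (m − M)/5 + 1 = 4.2800
d = 10^4.2800 = 19050 pc

d ≈ 19100 pc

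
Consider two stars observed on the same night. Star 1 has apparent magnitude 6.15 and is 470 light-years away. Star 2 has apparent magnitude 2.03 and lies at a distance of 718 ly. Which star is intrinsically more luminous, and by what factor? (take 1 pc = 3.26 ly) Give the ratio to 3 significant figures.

Star 1: d = 470 ly / 3.26 = 144.2 pc
Star 1: M = m − 5 log₁₀ d + 5 = 6.15 − 5·2.1589 + 5 = 0.356
Star 2: d = 718 ly / 3.26 = 220.2 pc
Star 2: M = m − 5 log₁₀ d + 5 = 2.03 − 5·2.3429 + 5 = -4.685
ΔM = M_1 − M_2 = 0.356 − (-4.685) = 5.040; smaller M is more luminous → Star 2.
L ratio = 10^(0.4 |ΔM|) = 10^2.016 = 103.8

Star 2 is more luminous, by a factor of 104.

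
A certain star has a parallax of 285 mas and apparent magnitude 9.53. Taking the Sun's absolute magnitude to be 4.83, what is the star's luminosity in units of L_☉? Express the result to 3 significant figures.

d = 1/p = 1000/285 mas = 3.509 pc
M = m − 5 log₁₀ d + 5 = 9.53 − 5·0.5452 + 5 = 11.804
M − M_☉ = 11.804 − 4.83 = 6.974
L/L_☉ = 10^(−0.4 × 6.974) = 1.623×10^-3

L/L_☉ ≈ 1.62×10^-3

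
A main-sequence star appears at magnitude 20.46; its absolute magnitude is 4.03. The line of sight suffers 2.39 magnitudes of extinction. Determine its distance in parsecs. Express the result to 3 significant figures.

d ≈ 6430 pc

m − M = 5 log₁₀(d/10 pc) + A  ⇒  20.46 − (4.03) − 2.39 = 5 log₁₀(d/10)
14.040 = 5 log₁₀(d/10)
log₁₀ d = (m − M − A)/5 + 1 = 3.8080
d = 10^3.8080 = 6427 pc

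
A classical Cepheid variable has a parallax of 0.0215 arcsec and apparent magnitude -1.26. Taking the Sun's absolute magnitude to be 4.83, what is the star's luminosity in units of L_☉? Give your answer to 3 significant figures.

L/L_☉ ≈ 5900

d = 1/p = 1/0.0215″ = 46.51 pc
M = m − 5 log₁₀ d + 5 = -1.26 − 5·1.6676 + 5 = -4.598
M − M_☉ = -4.598 − 4.83 = -9.428
L/L_☉ = 10^(−0.4 × -9.428) = 5904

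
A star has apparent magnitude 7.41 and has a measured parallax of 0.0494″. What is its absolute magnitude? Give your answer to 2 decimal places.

M ≈ 5.88

d = 1/p = 1/0.0494″ = 20.24 pc
5 log₁₀(d/10 pc) = 5 log₁₀(20.24) − 5 = 1.531
M = m − 5 log₁₀(d/10) = 7.41 − 1.531 = 5.879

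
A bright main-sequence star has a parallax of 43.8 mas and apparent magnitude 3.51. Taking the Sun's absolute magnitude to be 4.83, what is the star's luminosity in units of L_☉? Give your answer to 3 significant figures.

d = 1/p = 1000/43.8 mas = 22.83 pc
M = m − 5 log₁₀ d + 5 = 3.51 − 5·1.3585 + 5 = 1.717
M − M_☉ = 1.717 − 4.83 = -3.113
L/L_☉ = 10^(−0.4 × -3.113) = 17.58

L/L_☉ ≈ 17.6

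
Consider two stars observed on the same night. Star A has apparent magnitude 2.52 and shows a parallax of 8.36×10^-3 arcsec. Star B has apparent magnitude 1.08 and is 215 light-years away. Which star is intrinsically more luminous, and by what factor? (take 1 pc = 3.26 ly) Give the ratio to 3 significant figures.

Star A: d = 1/p = 1/8.36×10^-3″ = 119.6 pc
Star A: M = m − 5 log₁₀ d + 5 = 2.52 − 5·2.0778 + 5 = -2.869
Star B: d = 215 ly / 3.26 = 65.95 pc
Star B: M = m − 5 log₁₀ d + 5 = 1.08 − 5·1.8192 + 5 = -3.016
ΔM = M_A − M_B = -2.869 − (-3.016) = 0.147; smaller M is more luminous → Star B.
L ratio = 10^(0.4 |ΔM|) = 10^0.059 = 1.145

Star B is more luminous, by a factor of 1.15.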